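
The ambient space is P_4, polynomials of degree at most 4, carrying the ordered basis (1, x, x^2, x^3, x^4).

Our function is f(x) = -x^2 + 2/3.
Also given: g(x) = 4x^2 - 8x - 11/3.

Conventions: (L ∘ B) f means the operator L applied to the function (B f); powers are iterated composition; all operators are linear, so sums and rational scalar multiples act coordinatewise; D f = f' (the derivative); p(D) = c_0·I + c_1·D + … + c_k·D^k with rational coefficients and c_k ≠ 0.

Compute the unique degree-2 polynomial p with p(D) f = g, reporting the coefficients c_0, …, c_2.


c_0 = -4, c_1 = 4, c_2 = 1/2

D^0 f = -x^2 + 2/3
D^1 f = -2x
D^2 f = -2
matching coefficients of g against c_0 f + c_1 Df + … from the top degree down determines the c_i
solution: c_0 = -4, c_1 = 4, c_2 = 1/2


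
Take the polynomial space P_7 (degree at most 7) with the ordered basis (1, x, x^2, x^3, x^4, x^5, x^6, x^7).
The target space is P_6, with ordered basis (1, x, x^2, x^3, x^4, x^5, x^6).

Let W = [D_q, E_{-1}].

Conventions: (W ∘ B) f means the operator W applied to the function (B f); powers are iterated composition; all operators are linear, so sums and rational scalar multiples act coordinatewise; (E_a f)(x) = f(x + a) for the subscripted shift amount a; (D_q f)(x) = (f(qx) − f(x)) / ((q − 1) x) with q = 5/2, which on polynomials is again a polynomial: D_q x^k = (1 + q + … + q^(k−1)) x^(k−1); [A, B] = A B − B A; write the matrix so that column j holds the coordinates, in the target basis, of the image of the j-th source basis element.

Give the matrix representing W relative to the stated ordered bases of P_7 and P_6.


image of 1: 0
image of x: 0
image of x^2: 3/2
image of x^3: 9x - 27/4
image of x^4: (297/8)x^2 - (441/8)x + 171/8
image of x^5: (1047/8)x^3 - (2313/8)x^2 + (891/4)x - 951/16
image of x^6: (13563/32)x^4 - (19845/16)x^3 + (22815/16)x^2 - (24255/32)x + 4995/32
image of x^7: (5211/4)x^5 - (303381/64)x^4 + (115785/16)x^3 - (368145/64)x^2 + (75645/32)x - 25551/64
each image's coordinates form column j of the matrix

the matrix is [[0, 0, 3/2, -27/4, 171/8, -951/16, 4995/32, -25551/64]; [0, 0, 0, 9, -441/8, 891/4, -24255/32, 75645/32]; [0, 0, 0, 0, 297/8, -2313/8, 22815/16, -368145/64]; [0, 0, 0, 0, 0, 1047/8, -19845/16, 115785/16]; [0, 0, 0, 0, 0, 0, 13563/32, -303381/64]; [0, 0, 0, 0, 0, 0, 0, 5211/4]; [0, 0, 0, 0, 0, 0, 0, 0]] (rows listed top to bottom)


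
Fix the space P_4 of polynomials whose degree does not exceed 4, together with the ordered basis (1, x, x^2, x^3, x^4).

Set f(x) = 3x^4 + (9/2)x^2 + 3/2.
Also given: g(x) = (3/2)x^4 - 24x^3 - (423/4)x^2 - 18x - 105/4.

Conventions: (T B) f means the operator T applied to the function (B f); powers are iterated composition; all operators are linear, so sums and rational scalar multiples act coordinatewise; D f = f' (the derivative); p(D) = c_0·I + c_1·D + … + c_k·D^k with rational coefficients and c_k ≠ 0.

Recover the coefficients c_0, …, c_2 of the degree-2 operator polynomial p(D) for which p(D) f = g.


c_0 = 1/2, c_1 = -2, c_2 = -3

D^0 f = 3x^4 + (9/2)x^2 + 3/2
D^1 f = 12x^3 + 9x
D^2 f = 36x^2 + 9
matching coefficients of g against c_0 f + c_1 Df + … from the top degree down determines the c_i
solution: c_0 = 1/2, c_1 = -2, c_2 = -3


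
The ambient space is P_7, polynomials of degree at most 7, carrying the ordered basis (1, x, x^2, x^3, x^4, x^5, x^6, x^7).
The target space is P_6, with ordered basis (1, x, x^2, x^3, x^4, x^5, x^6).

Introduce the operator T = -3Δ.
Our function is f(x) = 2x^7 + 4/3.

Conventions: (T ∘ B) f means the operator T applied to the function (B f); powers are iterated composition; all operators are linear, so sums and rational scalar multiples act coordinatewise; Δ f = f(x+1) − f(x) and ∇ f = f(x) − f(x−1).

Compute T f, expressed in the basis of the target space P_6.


the result is g(x) = -42x^6 - 126x^5 - 210x^4 - 210x^3 - 126x^2 - 42x - 6

Δ f = 14x^6 + 42x^5 + 70x^4 + 70x^3 + 42x^2 + 14x + 2
(-3Δ) f = -42x^6 - 126x^5 - 210x^4 - 210x^3 - 126x^2 - 42x - 6


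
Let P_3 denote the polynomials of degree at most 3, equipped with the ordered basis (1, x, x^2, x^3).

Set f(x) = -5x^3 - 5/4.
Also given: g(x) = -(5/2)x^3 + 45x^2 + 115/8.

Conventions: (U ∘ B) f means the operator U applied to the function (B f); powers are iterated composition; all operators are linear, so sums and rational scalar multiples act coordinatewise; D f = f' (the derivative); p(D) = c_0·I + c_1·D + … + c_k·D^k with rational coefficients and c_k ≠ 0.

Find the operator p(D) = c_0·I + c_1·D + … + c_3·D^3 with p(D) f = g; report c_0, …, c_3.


p(D) = (1/2)·I − 3·D − (1/2)·D^3, i.e. c_0 = 1/2, c_1 = -3, c_2 = 0, c_3 = -1/2

D^0 f = -5x^3 - 5/4
D^1 f = -15x^2
D^2 f = -30x
D^3 f = -30
matching coefficients of g against c_0 f + c_1 Df + … from the top degree down determines the c_i
solution: c_0 = 1/2, c_1 = -3, c_2 = 0, c_3 = -1/2


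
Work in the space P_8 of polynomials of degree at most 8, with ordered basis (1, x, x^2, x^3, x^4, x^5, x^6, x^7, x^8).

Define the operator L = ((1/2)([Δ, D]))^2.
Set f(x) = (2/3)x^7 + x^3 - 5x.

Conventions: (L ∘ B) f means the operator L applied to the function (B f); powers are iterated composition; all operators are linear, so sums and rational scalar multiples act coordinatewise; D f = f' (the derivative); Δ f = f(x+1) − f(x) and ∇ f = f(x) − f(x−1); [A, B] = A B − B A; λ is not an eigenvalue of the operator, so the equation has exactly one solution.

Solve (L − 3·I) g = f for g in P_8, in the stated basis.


write g with unknown coordinates in the stated basis and equate coefficients in (L − 3·I) g = f
solving from the highest basis element down gives g = -(2/9)x^7 - (1/3)x^3 + (5/3)x
check: L g = 0
so L g − 3·g = (2/3)x^7 + x^3 - 5x = f ✓

the result is g(x) = -(2/9)x^7 - (1/3)x^3 + (5/3)x


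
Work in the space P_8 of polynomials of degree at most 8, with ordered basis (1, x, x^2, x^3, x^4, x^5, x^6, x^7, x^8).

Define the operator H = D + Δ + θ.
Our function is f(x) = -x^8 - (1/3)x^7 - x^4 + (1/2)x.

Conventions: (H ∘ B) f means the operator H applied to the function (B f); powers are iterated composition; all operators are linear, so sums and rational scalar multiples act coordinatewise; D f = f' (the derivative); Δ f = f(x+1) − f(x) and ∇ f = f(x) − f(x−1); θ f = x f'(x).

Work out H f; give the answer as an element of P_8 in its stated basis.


the result is g(x) = -8x^8 - (55/3)x^7 - (98/3)x^6 - 63x^5 - (257/3)x^4 - (227/3)x^3 - 41x^2 - (83/6)x - 4/3

D f = -8x^7 - (7/3)x^6 - 4x^3 + 1/2
Δ f = -8x^7 - (91/3)x^6 - 63x^5 - (245/3)x^4 - (215/3)x^3 - 41x^2 - (43/3)x - 11/6
θ f = -8x^8 - (7/3)x^7 - 4x^4 + (1/2)x
(D + Δ + θ) f = -8x^8 - (55/3)x^7 - (98/3)x^6 - 63x^5 - (257/3)x^4 - (227/3)x^3 - 41x^2 - (83/6)x - 4/3


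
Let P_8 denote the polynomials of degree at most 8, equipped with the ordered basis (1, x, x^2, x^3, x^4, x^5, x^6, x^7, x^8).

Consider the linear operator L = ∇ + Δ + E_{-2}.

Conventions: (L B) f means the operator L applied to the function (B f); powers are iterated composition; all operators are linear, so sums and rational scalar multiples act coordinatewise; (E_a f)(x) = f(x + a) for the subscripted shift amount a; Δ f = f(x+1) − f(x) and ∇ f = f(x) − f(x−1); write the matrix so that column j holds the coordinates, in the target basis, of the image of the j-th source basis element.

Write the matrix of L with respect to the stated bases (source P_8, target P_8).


the matrix is [[1, 0, 4, -6, 16, -30, 64, -126, 256]; [0, 1, 0, 12, -24, 80, -180, 448, -1008]; [0, 0, 1, 0, 24, -60, 240, -630, 1792]; [0, 0, 0, 1, 0, 40, -120, 560, -1680]; [0, 0, 0, 0, 1, 0, 60, -210, 1120]; [0, 0, 0, 0, 0, 1, 0, 84, -336]; [0, 0, 0, 0, 0, 0, 1, 0, 112]; [0, 0, 0, 0, 0, 0, 0, 1, 0]; [0, 0, 0, 0, 0, 0, 0, 0, 1]] (rows listed top to bottom)

image of 1: 1
image of x: x
image of x^2: x^2 + 4
image of x^3: x^3 + 12x - 6
image of x^4: x^4 + 24x^2 - 24x + 16
image of x^5: x^5 + 40x^3 - 60x^2 + 80x - 30
image of x^6: x^6 + 60x^4 - 120x^3 + 240x^2 - 180x + 64
image of x^7: x^7 + 84x^5 - 210x^4 + 560x^3 - 630x^2 + 448x - 126
image of x^8: x^8 + 112x^6 - 336x^5 + 1120x^4 - 1680x^3 + 1792x^2 - 1008x + 256
each image's coordinates form column j of the matrix


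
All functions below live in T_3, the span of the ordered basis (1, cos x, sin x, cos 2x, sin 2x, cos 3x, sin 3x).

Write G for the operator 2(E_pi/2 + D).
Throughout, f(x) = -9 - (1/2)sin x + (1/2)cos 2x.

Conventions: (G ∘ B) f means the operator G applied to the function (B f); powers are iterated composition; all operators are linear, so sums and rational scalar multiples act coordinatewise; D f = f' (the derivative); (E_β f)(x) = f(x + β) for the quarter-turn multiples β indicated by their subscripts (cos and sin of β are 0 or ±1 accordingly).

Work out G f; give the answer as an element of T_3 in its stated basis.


g(x) = -18 - 2cos x - cos 2x - 2sin 2x

E_pi/2 f = -9 - (1/2)cos x - (1/2)cos 2x
D f = -(1/2)cos x - sin 2x
(E_pi/2 + D) f = -9 - cos x - (1/2)cos 2x - sin 2x
(2(E_pi/2 + D)) f = -18 - 2cos x - cos 2x - 2sin 2x


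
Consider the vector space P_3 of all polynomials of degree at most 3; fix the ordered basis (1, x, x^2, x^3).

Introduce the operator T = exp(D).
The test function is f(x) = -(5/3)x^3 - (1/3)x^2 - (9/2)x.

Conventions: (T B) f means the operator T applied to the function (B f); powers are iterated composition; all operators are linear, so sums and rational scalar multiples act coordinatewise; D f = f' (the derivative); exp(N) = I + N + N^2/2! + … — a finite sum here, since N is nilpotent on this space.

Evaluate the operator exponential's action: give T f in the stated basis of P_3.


the result is g(x) = -(5/3)x^3 - (16/3)x^2 - (61/6)x - 13/2

order-1 term: -5x^2 - (2/3)x - 9/2
order-2 term: -5x - 1/3
order-3 term: -5/3
the series for exp(D) f terminates at order 3
exp(D) f = -(5/3)x^3 - (16/3)x^2 - (61/6)x - 13/2


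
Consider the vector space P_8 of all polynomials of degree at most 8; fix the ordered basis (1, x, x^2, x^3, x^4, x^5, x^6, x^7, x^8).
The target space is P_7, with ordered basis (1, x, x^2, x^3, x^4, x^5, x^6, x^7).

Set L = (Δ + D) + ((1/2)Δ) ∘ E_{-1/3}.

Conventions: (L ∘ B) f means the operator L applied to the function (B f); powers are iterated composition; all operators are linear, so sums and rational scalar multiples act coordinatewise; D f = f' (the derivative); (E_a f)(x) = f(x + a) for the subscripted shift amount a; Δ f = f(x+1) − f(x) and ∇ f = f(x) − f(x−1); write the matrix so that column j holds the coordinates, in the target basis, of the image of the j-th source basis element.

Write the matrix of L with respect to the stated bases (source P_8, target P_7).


the matrix is [[0, 5/2, 7/6, 7/6, 59/54, 173/162, 169/162, 1501/1458, 4459/4374]; [0, 0, 5, 7/2, 14/3, 295/54, 173/27, 1183/162, 6004/729]; [0, 0, 0, 15/2, 7, 35/3, 295/18, 1211/54, 2366/81]; [0, 0, 0, 0, 10, 35/3, 70/3, 2065/54, 4844/81]; [0, 0, 0, 0, 0, 25/2, 35/2, 245/6, 2065/27]; [0, 0, 0, 0, 0, 0, 15, 49/2, 196/3]; [0, 0, 0, 0, 0, 0, 0, 35/2, 98/3]; [0, 0, 0, 0, 0, 0, 0, 0, 20]] (rows listed top to bottom)

image of 1: 0
image of x: 5/2
image of x^2: 5x + 7/6
image of x^3: (15/2)x^2 + (7/2)x + 7/6
image of x^4: 10x^3 + 7x^2 + (14/3)x + 59/54
image of x^5: (25/2)x^4 + (35/3)x^3 + (35/3)x^2 + (295/54)x + 173/162
image of x^6: 15x^5 + (35/2)x^4 + (70/3)x^3 + (295/18)x^2 + (173/27)x + 169/162
image of x^7: (35/2)x^6 + (49/2)x^5 + (245/6)x^4 + (2065/54)x^3 + (1211/54)x^2 + (1183/162)x + 1501/1458
image of x^8: 20x^7 + (98/3)x^6 + (196/3)x^5 + (2065/27)x^4 + (4844/81)x^3 + (2366/81)x^2 + (6004/729)x + 4459/4374
each image's coordinates form column j of the matrix


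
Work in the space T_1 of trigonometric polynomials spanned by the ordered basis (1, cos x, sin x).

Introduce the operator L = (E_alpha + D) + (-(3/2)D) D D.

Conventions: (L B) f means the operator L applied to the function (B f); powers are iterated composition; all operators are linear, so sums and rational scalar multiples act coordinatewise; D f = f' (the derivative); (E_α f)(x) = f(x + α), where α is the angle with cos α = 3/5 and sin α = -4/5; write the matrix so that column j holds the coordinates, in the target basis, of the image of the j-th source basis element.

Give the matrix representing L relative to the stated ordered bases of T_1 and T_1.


the matrix is [[1, 0, 0]; [0, 3/5, 17/10]; [0, -17/10, 3/5]] (rows listed top to bottom)

image of 1: 1
image of cos x: (3/5)cos x - (17/10)sin x
image of sin x: (17/10)cos x + (3/5)sin x
each image's coordinates form column j of the matrix


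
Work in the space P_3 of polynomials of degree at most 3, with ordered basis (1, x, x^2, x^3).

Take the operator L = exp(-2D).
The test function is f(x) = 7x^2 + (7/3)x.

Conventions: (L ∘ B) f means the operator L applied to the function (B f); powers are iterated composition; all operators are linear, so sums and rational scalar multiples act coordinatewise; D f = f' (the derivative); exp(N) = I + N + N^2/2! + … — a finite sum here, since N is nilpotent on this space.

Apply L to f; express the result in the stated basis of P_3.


the result is g(x) = 7x^2 - (77/3)x + 70/3

order-1 term: -28x - 14/3
order-2 term: 28
the series for exp(-2D) f terminates at order 2
exp(-2D) f = 7x^2 - (77/3)x + 70/3


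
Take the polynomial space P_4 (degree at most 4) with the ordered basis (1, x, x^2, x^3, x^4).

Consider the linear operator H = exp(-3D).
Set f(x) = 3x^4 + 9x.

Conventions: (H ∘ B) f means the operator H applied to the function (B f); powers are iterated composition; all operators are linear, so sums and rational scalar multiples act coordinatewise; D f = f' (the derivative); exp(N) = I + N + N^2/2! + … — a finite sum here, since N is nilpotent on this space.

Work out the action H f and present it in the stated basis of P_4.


the image equals g(x) = 3x^4 - 36x^3 + 162x^2 - 315x + 216

order-1 term: -36x^3 - 27
order-2 term: 162x^2
order-3 term: -324x
order-4 term: 243
the series for exp(-3D) f terminates at order 4
exp(-3D) f = 3x^4 - 36x^3 + 162x^2 - 315x + 216


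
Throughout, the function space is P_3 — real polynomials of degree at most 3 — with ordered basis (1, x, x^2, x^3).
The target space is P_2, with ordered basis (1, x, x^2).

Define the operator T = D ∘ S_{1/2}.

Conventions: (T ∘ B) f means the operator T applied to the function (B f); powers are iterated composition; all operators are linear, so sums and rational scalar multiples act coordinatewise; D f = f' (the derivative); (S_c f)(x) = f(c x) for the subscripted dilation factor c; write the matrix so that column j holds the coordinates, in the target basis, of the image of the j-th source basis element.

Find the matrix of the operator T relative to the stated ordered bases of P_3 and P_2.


the matrix is [[0, 1/2, 0, 0]; [0, 0, 1/2, 0]; [0, 0, 0, 3/8]] (rows listed top to bottom)

image of 1: 0
image of x: 1/2
image of x^2: (1/2)x
image of x^3: (3/8)x^2
each image's coordinates form column j of the matrix


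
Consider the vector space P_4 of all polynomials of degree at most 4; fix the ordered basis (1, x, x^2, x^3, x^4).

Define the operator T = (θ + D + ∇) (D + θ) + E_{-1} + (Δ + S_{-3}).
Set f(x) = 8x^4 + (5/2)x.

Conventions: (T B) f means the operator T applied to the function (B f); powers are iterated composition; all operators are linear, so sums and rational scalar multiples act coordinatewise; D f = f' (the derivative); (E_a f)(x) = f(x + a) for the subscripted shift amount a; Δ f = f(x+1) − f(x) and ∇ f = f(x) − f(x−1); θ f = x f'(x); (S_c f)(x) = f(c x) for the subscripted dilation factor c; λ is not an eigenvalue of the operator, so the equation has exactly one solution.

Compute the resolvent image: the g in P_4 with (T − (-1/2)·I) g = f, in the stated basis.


write g with unknown coordinates in the stated basis and equate coefficients in (T − (-1/2)·I) g = f
solving from the highest basis element down gives g = (16/197)x^4 + (128/591)x^3 - (2432/5713)x^2 - (51221/5713)x + 222484/28565
check: T g = (1568/197)x^4 - (64/591)x^3 + (1216/5713)x^2 + (39893/5713)x - 111242/28565
so T g − (-1/2)·g = 8x^4 + (5/2)x = f ✓

the image equals g(x) = (16/197)x^4 + (128/591)x^3 - (2432/5713)x^2 - (51221/5713)x + 222484/28565


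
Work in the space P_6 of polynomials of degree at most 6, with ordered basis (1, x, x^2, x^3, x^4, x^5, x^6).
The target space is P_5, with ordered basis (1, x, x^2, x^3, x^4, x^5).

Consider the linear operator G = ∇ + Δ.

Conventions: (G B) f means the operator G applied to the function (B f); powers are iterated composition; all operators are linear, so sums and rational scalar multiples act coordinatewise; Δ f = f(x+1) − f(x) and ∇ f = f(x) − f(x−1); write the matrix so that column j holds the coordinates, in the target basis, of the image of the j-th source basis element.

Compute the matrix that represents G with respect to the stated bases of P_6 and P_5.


the matrix is [[0, 2, 0, 2, 0, 2, 0]; [0, 0, 4, 0, 8, 0, 12]; [0, 0, 0, 6, 0, 20, 0]; [0, 0, 0, 0, 8, 0, 40]; [0, 0, 0, 0, 0, 10, 0]; [0, 0, 0, 0, 0, 0, 12]] (rows listed top to bottom)

image of 1: 0
image of x: 2
image of x^2: 4x
image of x^3: 6x^2 + 2
image of x^4: 8x^3 + 8x
image of x^5: 10x^4 + 20x^2 + 2
image of x^6: 12x^5 + 40x^3 + 12x
each image's coordinates form column j of the matrix


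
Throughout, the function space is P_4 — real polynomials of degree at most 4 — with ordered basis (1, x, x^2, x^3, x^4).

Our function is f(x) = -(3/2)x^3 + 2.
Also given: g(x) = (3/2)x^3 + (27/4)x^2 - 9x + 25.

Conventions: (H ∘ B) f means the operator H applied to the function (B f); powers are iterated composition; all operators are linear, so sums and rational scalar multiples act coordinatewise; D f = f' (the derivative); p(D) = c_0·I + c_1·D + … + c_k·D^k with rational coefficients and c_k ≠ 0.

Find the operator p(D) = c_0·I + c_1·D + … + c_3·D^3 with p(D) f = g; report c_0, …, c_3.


c_0 = -1, c_1 = -3/2, c_2 = 1, c_3 = -3

D^0 f = -(3/2)x^3 + 2
D^1 f = -(9/2)x^2
D^2 f = -9x
D^3 f = -9
matching coefficients of g against c_0 f + c_1 Df + … from the top degree down determines the c_i
solution: c_0 = -1, c_1 = -3/2, c_2 = 1, c_3 = -3


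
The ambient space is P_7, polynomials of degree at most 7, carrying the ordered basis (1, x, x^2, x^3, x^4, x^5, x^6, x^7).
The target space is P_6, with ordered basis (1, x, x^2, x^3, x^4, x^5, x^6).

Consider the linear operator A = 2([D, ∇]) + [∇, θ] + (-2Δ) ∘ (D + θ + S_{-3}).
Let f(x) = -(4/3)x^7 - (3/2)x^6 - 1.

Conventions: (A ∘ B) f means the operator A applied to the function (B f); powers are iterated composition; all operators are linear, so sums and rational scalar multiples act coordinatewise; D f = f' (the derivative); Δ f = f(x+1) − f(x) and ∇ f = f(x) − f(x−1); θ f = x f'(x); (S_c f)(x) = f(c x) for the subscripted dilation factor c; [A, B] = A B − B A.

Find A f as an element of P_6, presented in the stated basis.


g(x) = -(122108/3)x^6 - 108691x^5 - (510350/3)x^4 - (476150/3)x^3 - 88595x^2 - (81751/3)x - 3572

∇ f = -(28/3)x^6 + 19x^5 - (145/6)x^4 + (50/3)x^3 - (11/2)x^2 + (1/3)x + 1/6
D ∇ f = -56x^5 + 95x^4 - (290/3)x^3 + 50x^2 - 11x + 1/3
D f = -(28/3)x^6 - 9x^5
∇ D f = -56x^5 + 95x^4 - (290/3)x^3 + 50x^2 - 11x + 1/3
[D, ∇] f = 0
(2([D, ∇])) f = 0
θ f = -(28/3)x^7 - 9x^6
∇ θ f = -(196/3)x^6 + 142x^5 - (575/3)x^4 + (440/3)x^3 - 61x^2 + (34/3)x - 1/3
∇ f = -(28/3)x^6 + 19x^5 - (145/6)x^4 + (50/3)x^3 - (11/2)x^2 + (1/3)x + 1/6
θ ∇ f = -56x^6 + 95x^5 - (290/3)x^4 + 50x^3 - 11x^2 + (1/3)x
[∇, θ] f = -(28/3)x^6 + 47x^5 - 95x^4 + (290/3)x^3 - 50x^2 + 11x - 1/3
D f = -(28/3)x^6 - 9x^5
θ f = -(28/3)x^7 - 9x^6
S_{-3} f = 2916x^7 - (2187/2)x^6 - 1
(D + θ + S_{-3}) f = (8720/3)x^7 - (6671/6)x^6 - 9x^5 - 1
Δ (D + θ + S_{-3}) f = (61040/3)x^6 + 54369x^5 + (510065/6)x^4 + (238220/3)x^3 + (88545/2)x^2 + (40892/3)x + 10715/6
(-2Δ) (D + θ + S_{-3}) f = -(122080/3)x^6 - 108738x^5 - (510065/3)x^4 - (476440/3)x^3 - 88545x^2 - (81784/3)x - 10715/3
(2([D, ∇]) + [∇, θ] + (-2Δ) ∘ (D + θ + S_{-3})) f = -(122108/3)x^6 - 108691x^5 - (510350/3)x^4 - (476150/3)x^3 - 88595x^2 - (81751/3)x - 3572


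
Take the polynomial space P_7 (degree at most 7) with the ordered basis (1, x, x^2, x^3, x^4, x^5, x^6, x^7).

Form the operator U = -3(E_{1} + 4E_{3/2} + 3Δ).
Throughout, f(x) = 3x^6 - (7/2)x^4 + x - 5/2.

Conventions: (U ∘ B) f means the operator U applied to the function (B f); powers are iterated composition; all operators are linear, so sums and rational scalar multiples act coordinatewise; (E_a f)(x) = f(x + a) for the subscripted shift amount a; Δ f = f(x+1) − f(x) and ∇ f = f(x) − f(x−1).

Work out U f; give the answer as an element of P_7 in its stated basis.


E_{1} f = 3x^6 + 18x^5 + (83/2)x^4 + 46x^3 + 24x^2 + 5x - 2
E_{3/2} f = 3x^6 + 27x^5 + (391/4)x^4 + (363/2)x^3 + (2889/16)x^2 + (1447/16)x + 989/64
(4E_{3/2}) f = 12x^6 + 108x^5 + 391x^4 + 726x^3 + (2889/4)x^2 + (1447/4)x + 989/16
Δ f = 18x^5 + 45x^4 + 46x^3 + 24x^2 + 4x + 1/2
(3Δ) f = 54x^5 + 135x^4 + 138x^3 + 72x^2 + 12x + 3/2
(E_{1} + 4E_{3/2} + 3Δ) f = 15x^6 + 180x^5 + (1135/2)x^4 + 910x^3 + (3273/4)x^2 + (1515/4)x + 981/16
(-3(E_{1} + 4E_{3/2} + 3Δ)) f = -45x^6 - 540x^5 - (3405/2)x^4 - 2730x^3 - (9819/4)x^2 - (4545/4)x - 2943/16

g(x) = -45x^6 - 540x^5 - (3405/2)x^4 - 2730x^3 - (9819/4)x^2 - (4545/4)x - 2943/16


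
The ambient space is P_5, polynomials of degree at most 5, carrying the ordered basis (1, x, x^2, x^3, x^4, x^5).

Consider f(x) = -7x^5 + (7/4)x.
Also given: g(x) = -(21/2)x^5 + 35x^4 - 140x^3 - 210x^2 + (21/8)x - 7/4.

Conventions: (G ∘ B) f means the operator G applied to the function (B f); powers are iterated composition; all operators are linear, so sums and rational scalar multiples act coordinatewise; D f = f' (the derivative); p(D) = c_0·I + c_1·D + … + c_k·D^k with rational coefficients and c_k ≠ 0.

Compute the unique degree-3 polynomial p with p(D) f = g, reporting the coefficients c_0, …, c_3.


D^0 f = -7x^5 + (7/4)x
D^1 f = -35x^4 + 7/4
D^2 f = -140x^3
D^3 f = -420x^2
matching coefficients of g against c_0 f + c_1 Df + … from the top degree down determines the c_i
solution: c_0 = 3/2, c_1 = -1, c_2 = 1, c_3 = 1/2

c_0 = 3/2, c_1 = -1, c_2 = 1, c_3 = 1/2


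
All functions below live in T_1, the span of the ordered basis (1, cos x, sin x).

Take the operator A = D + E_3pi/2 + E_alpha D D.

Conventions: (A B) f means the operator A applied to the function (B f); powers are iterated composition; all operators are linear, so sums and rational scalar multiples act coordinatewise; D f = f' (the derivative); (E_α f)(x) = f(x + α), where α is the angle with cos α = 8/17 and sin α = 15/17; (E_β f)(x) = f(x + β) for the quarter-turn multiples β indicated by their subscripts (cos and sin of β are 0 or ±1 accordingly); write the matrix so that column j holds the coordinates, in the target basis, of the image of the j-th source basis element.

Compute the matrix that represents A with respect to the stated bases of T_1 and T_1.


image of 1: 1
image of cos x: -(8/17)cos x + (15/17)sin x
image of sin x: -(15/17)cos x - (8/17)sin x
each image's coordinates form column j of the matrix

the matrix is [[1, 0, 0]; [0, -8/17, -15/17]; [0, 15/17, -8/17]] (rows listed top to bottom)


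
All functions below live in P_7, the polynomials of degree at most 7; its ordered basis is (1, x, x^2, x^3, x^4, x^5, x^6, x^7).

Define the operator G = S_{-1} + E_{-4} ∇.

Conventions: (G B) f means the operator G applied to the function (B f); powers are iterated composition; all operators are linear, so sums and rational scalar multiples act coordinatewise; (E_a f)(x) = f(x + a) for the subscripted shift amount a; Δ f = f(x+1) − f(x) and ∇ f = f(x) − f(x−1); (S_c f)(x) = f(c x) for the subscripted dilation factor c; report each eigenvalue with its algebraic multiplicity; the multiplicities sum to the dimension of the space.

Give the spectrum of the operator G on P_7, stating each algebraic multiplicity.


λ = -1 (multiplicity 4), λ = 1 (multiplicity 4)

image of 1: 1
image of x: -x + 1
image of x^2: x^2 + 2x - 9
image of x^3: -x^3 + 3x^2 - 27x + 61
image of x^4: x^4 + 4x^3 - 54x^2 + 244x - 369
image of x^5: -x^5 + 5x^4 - 90x^3 + 610x^2 - 1845x + 2101
image of x^6: x^6 + 6x^5 - 135x^4 + 1220x^3 - 5535x^2 + 12606x - 11529
image of x^7: -x^7 + 7x^6 - 189x^5 + 2135x^4 - 12915x^3 + 44121x^2 - 80703x + 61741
the matrix is upper triangular; its diagonal is (1, -1, 1, -1, 1, -1, 1, -1)
for a triangular matrix the eigenvalues are the diagonal entries, with algebraic multiplicity their repetition count


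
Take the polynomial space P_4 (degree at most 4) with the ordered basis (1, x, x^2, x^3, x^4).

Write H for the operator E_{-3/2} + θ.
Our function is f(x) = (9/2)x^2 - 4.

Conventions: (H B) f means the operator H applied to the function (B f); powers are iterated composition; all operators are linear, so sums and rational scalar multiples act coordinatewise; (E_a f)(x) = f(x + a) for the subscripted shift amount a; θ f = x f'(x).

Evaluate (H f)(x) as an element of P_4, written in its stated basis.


E_{-3/2} f = (9/2)x^2 - (27/2)x + 49/8
θ f = 9x^2
(E_{-3/2} + θ) f = (27/2)x^2 - (27/2)x + 49/8

the image equals g(x) = (27/2)x^2 - (27/2)x + 49/8


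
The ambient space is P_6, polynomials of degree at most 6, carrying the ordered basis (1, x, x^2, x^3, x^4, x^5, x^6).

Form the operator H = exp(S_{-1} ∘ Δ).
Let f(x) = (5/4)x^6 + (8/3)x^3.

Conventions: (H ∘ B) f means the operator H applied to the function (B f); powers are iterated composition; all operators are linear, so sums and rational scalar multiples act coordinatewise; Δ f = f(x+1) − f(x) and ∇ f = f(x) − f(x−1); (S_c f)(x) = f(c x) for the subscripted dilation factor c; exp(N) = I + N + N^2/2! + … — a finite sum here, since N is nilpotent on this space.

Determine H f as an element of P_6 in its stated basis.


order-1 term: -(15/2)x^5 + (75/4)x^4 - 25x^3 + (107/4)x^2 - (31/2)x + 47/12
order-2 term: -(75/4)x^4 - (75/4)x^2 - 8x - 5/4
order-3 term: 25x^3 - (75/2)x^2 + (75/2)x - 91/6
order-4 term: (75/4)x^2 + 25/4
order-5 term: -(15/2)x + 15/4
order-6 term: -5/4
the series for exp(S_{-1} ∘ Δ) f terminates at order 6
exp(S_{-1} ∘ Δ) f = (5/4)x^6 - (15/2)x^5 + (8/3)x^3 - (43/4)x^2 + (13/2)x - 15/4

the result is g(x) = (5/4)x^6 - (15/2)x^5 + (8/3)x^3 - (43/4)x^2 + (13/2)x - 15/4


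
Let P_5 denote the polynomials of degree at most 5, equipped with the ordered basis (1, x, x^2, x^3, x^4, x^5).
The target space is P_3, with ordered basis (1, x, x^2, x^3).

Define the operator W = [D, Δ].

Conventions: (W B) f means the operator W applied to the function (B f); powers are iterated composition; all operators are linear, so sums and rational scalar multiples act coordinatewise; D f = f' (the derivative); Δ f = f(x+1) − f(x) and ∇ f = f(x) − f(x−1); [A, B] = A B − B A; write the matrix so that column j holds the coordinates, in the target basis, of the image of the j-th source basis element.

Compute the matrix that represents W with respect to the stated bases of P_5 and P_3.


image of 1: 0
image of x: 0
image of x^2: 0
image of x^3: 0
image of x^4: 0
image of x^5: 0
each image's coordinates form column j of the matrix

the matrix is [[0, 0, 0, 0, 0, 0]; [0, 0, 0, 0, 0, 0]; [0, 0, 0, 0, 0, 0]; [0, 0, 0, 0, 0, 0]] (rows listed top to bottom)


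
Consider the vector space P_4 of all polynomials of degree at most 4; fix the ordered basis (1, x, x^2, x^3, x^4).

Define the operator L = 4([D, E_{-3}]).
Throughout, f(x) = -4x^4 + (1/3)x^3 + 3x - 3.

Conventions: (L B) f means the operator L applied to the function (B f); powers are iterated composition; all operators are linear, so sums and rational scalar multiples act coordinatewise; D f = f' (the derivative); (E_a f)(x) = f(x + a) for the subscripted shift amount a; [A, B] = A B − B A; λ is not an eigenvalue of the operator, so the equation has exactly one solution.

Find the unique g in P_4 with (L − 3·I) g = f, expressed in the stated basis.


write g with unknown coordinates in the stated basis and equate coefficients in (L − 3·I) g = f
solving from the highest basis element down gives g = (4/3)x^4 - (1/9)x^3 - x + 1
check: L g = 0
so L g − 3·g = -4x^4 + (1/3)x^3 + 3x - 3 = f ✓

the image equals g(x) = (4/3)x^4 - (1/9)x^3 - x + 1


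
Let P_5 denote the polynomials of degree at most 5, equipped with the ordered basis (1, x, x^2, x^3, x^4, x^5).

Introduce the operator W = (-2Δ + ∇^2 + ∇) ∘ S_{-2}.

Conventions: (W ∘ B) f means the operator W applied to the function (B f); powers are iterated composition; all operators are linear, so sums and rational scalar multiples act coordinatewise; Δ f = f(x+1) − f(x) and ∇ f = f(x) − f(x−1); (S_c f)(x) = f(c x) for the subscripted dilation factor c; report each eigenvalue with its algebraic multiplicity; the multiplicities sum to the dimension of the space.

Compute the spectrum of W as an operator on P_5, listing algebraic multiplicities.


image of 1: 0
image of x: 2
image of x^2: -8x - 4
image of x^3: 24x^2 + 24x + 56
image of x^4: -64x^3 - 96x^2 - 448x + 176
image of x^5: 160x^4 + 320x^3 + 2240x^2 - 1760x + 992
the matrix is upper triangular; its diagonal is (0, 0, 0, 0, 0, 0)
for a triangular matrix the eigenvalues are the diagonal entries, with algebraic multiplicity their repetition count

λ = 0 (multiplicity 6)


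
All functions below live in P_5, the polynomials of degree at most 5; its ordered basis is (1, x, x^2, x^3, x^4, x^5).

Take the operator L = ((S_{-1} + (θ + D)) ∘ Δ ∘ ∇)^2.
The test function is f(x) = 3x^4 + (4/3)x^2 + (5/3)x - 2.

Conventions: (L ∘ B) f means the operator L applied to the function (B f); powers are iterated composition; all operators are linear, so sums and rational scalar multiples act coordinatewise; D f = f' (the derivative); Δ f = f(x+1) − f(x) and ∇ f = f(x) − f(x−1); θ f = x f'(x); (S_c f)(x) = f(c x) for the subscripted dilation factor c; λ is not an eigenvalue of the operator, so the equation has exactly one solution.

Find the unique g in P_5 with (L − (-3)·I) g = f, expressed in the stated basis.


the image equals g(x) = x^4 + (4/9)x^2 + (5/9)x - 74/3

write g with unknown coordinates in the stated basis and equate coefficients in (L − (-3)·I) g = f
solving from the highest basis element down gives g = x^4 + (4/9)x^2 + (5/9)x - 74/3
check: L g = 72
so L g − (-3)·g = 3x^4 + (4/3)x^2 + (5/3)x - 2 = f ✓


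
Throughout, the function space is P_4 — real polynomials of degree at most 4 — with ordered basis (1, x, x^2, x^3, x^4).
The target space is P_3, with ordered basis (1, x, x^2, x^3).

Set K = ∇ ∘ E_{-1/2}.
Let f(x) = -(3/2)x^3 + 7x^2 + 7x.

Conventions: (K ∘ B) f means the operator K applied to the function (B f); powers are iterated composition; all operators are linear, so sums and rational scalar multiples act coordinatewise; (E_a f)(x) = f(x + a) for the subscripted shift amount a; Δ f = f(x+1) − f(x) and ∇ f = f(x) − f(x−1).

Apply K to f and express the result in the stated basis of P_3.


the result is g(x) = -(9/2)x^2 + 23x - 95/8

E_{-1/2} f = -(3/2)x^3 + (37/4)x^2 - (9/8)x - 25/16
∇ E_{-1/2} f = -(9/2)x^2 + 23x - 95/8


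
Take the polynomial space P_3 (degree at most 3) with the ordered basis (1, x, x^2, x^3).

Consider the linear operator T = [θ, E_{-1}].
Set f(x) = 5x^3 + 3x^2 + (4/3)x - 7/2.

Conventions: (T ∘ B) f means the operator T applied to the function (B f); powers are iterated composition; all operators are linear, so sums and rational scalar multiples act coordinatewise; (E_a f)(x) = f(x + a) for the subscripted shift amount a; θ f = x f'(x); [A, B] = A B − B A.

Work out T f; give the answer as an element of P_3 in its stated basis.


E_{-1} f = 5x^3 - 12x^2 + (31/3)x - 41/6
θ E_{-1} f = 15x^3 - 24x^2 + (31/3)x
θ f = 15x^3 + 6x^2 + (4/3)x
E_{-1} θ f = 15x^3 - 39x^2 + (103/3)x - 31/3
[θ, E_{-1}] f = 15x^2 - 24x + 31/3

the image equals g(x) = 15x^2 - 24x + 31/3


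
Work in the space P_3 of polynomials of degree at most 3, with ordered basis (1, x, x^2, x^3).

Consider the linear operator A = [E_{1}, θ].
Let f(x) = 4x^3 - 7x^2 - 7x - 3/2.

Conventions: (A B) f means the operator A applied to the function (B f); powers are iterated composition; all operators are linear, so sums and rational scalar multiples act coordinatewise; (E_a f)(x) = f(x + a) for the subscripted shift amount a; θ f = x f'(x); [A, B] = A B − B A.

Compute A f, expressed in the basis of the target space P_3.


g(x) = 12x^2 + 10x - 9

θ f = 12x^3 - 14x^2 - 7x
E_{1} θ f = 12x^3 + 22x^2 + x - 9
E_{1} f = 4x^3 + 5x^2 - 9x - 23/2
θ E_{1} f = 12x^3 + 10x^2 - 9x
[E_{1}, θ] f = 12x^2 + 10x - 9


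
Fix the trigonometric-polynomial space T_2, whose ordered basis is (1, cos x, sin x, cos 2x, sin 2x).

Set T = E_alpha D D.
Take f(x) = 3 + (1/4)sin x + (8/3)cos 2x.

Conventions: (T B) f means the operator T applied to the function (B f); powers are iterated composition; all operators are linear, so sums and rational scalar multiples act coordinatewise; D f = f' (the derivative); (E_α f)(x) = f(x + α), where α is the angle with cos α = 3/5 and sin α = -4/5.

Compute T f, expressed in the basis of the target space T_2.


D f = (1/4)cos x - (16/3)sin 2x
D D f = -(1/4)sin x - (32/3)cos 2x
E_alpha (D D) f = (1/5)cos x - (3/20)sin x + (224/75)cos 2x - (256/25)sin 2x

the result is g(x) = (1/5)cos x - (3/20)sin x + (224/75)cos 2x - (256/25)sin 2x


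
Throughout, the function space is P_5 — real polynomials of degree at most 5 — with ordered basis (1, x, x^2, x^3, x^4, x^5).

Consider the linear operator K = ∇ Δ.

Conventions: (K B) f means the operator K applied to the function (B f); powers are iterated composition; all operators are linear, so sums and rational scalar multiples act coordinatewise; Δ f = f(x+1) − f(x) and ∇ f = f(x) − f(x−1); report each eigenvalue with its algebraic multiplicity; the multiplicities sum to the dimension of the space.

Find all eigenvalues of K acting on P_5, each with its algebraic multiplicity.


λ = 0 (multiplicity 6)

image of 1: 0
image of x: 0
image of x^2: 2
image of x^3: 6x
image of x^4: 12x^2 + 2
image of x^5: 20x^3 + 10x
the matrix is upper triangular; its diagonal is (0, 0, 0, 0, 0, 0)
for a triangular matrix the eigenvalues are the diagonal entries, with algebraic multiplicity their repetition count


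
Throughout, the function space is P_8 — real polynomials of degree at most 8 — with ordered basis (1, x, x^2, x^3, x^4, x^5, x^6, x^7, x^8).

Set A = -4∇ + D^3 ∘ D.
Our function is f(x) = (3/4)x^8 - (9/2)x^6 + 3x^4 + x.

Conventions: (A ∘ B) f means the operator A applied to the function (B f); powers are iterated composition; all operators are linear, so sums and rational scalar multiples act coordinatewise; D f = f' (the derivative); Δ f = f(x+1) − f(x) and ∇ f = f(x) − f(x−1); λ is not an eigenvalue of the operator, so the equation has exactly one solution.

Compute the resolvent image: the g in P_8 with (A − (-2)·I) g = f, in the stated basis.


the result is g(x) = (3/8)x^8 + 6x^7 + (243/4)x^6 + 519x^5 + (6843/2)x^4 + 16524x^3 + (111879/2)x^2 + (232615/2)x + 427243/4

write g with unknown coordinates in the stated basis and equate coefficients in (A − (-2)·I) g = f
solving from the highest basis element down gives g = (3/8)x^8 + 6x^7 + (243/4)x^6 + 519x^5 + (6843/2)x^4 + 16524x^3 + (111879/2)x^2 + (232615/2)x + 427243/4
check: A g = -12x^7 - 126x^6 - 1038x^5 - 6840x^4 - 33048x^3 - 111879x^2 - 232614x - 427243/2
so A g − (-2)·g = (3/4)x^8 - (9/2)x^6 + 3x^4 + x = f ✓


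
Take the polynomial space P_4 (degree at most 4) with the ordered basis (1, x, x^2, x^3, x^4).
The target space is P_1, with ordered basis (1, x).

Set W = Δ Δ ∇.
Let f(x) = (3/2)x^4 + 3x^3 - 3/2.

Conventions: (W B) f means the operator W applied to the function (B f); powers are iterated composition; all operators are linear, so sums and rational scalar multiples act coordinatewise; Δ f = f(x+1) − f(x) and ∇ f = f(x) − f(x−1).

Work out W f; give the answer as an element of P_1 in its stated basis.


the result is g(x) = 36x + 36

∇ f = 6x^3 - 3x + 3/2
Δ ∇ f = 18x^2 + 18x + 3
Δ Δ ∇ f = 36x + 36


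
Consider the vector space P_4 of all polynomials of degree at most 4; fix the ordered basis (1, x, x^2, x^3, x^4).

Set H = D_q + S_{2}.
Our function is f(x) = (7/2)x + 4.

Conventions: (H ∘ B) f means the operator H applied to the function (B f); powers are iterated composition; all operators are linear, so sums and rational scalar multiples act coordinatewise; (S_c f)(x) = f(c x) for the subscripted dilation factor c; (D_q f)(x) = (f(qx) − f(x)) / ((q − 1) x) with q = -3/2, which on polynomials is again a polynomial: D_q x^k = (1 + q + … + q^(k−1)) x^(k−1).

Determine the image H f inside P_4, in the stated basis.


D_q f = 7/2
S_{2} f = 7x + 4
(D_q + S_{2}) f = 7x + 15/2

the image equals g(x) = 7x + 15/2


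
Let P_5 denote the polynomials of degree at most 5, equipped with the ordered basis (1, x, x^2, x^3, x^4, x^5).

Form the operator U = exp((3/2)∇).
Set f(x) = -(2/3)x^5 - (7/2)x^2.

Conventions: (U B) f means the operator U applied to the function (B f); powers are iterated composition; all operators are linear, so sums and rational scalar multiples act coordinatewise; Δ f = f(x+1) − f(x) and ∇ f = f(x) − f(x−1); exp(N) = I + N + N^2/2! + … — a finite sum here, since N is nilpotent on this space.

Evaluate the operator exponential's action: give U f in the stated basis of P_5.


the image equals g(x) = -(2/3)x^5 - 5x^4 - 5x^3 + 9x^2 - (59/8)x - 139/16

order-1 term: -5x^4 + 10x^3 - 10x^2 - (11/2)x + 17/4
order-2 term: -15x^3 + 45x^2 - (105/2)x + 117/8
order-3 term: -(45/2)x^2 + (135/2)x - 225/4
order-4 term: -(135/8)x + 135/4
order-5 term: -81/16
the series for exp((3/2)∇) f terminates at order 5
exp((3/2)∇) f = -(2/3)x^5 - 5x^4 - 5x^3 + 9x^2 - (59/8)x - 139/16


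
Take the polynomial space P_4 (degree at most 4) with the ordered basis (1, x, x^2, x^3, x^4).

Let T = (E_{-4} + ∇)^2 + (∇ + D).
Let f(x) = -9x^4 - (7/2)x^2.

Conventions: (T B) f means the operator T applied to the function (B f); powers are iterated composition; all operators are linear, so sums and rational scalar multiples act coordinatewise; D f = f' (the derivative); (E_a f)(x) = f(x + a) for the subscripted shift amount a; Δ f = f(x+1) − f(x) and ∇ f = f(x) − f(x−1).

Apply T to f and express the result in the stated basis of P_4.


the image equals g(x) = -9x^4 + 144x^3 - (5083/2)x^2 + 14248x - 61007/2

E_{-4} f = -9x^4 + 144x^3 - (1735/2)x^2 + 2332x - 2360
∇ f = -36x^3 + 54x^2 - 43x + 25/2
(E_{-4} + ∇) f = -9x^4 + 108x^3 - (1627/2)x^2 + 2289x - 4695/2
E_{-4} (E_{-4} + ∇) f = -9x^4 + 252x^3 - (5947/2)x^2 + 16285x - 67471/2
∇ (E_{-4} + ∇) f = -36x^3 + 378x^2 - 1987x + 6439/2
(E_{-4} + ∇) (E_{-4} + ∇) f = -9x^4 + 216x^3 - (5191/2)x^2 + 14298x - 30516
∇ f = -36x^3 + 54x^2 - 43x + 25/2
D f = -36x^3 - 7x
(∇ + D) f = -72x^3 + 54x^2 - 50x + 25/2
((E_{-4} + ∇)^2 + (∇ + D)) f = -9x^4 + 144x^3 - (5083/2)x^2 + 14248x - 61007/2


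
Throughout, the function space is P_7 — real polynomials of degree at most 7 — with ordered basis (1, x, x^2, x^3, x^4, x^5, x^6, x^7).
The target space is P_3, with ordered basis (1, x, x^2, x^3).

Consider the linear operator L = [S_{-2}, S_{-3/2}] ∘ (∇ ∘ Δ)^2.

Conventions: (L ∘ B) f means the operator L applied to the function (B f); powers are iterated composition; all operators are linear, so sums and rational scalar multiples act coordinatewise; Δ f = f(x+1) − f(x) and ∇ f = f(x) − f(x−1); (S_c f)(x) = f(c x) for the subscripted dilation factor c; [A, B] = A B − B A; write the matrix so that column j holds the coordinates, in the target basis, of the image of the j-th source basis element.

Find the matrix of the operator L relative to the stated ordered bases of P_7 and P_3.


the matrix is [[0, 0, 0, 0, 0, 0, 0, 0]; [0, 0, 0, 0, 0, 0, 0, 0]; [0, 0, 0, 0, 0, 0, 0, 0]; [0, 0, 0, 0, 0, 0, 0, 0]] (rows listed top to bottom)

image of 1: 0
image of x: 0
image of x^2: 0
image of x^3: 0
image of x^4: 0
image of x^5: 0
image of x^6: 0
image of x^7: 0
each image's coordinates form column j of the matrix
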